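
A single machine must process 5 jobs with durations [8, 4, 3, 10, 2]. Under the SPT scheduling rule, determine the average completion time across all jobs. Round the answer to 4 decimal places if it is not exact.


Sort jobs by processing time (SPT order): [2, 3, 4, 8, 10]
Compute completion times sequentially:
  Job 1: processing = 2, completes at 2
  Job 2: processing = 3, completes at 5
  Job 3: processing = 4, completes at 9
  Job 4: processing = 8, completes at 17
  Job 5: processing = 10, completes at 27
Sum of completion times = 60
Average completion time = 60/5 = 12.0

12.0


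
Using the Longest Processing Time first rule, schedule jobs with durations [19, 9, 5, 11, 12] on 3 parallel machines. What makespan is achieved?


Sort jobs in decreasing order (LPT): [19, 12, 11, 9, 5]
Assign each job to the least loaded machine:
  Machine 1: jobs [19], load = 19
  Machine 2: jobs [12, 5], load = 17
  Machine 3: jobs [11, 9], load = 20
Makespan = max load = 20

20


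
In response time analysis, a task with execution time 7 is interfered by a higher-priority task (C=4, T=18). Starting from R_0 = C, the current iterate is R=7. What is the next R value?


R_next = C + ceil(R_prev / T_hp) * C_hp
ceil(7 / 18) = ceil(0.3889) = 1
Interference = 1 * 4 = 4
R_next = 7 + 4 = 11

11


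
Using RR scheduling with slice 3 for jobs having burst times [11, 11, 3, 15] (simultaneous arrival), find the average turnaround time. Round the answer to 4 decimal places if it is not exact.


Time quantum = 3
Execution trace:
  J1 runs 3 units, time = 3
  J2 runs 3 units, time = 6
  J3 runs 3 units, time = 9
  J4 runs 3 units, time = 12
  J1 runs 3 units, time = 15
  J2 runs 3 units, time = 18
  J4 runs 3 units, time = 21
  J1 runs 3 units, time = 24
  J2 runs 3 units, time = 27
  J4 runs 3 units, time = 30
  J1 runs 2 units, time = 32
  J2 runs 2 units, time = 34
  J4 runs 3 units, time = 37
  J4 runs 3 units, time = 40
Finish times: [32, 34, 9, 40]
Average turnaround = 115/4 = 28.75

28.75


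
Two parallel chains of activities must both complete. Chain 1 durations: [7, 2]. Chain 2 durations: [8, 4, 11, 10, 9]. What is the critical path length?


Path A total = 7 + 2 = 9
Path B total = 8 + 4 + 11 + 10 + 9 = 42
Critical path = longest path = max(9, 42) = 42

42


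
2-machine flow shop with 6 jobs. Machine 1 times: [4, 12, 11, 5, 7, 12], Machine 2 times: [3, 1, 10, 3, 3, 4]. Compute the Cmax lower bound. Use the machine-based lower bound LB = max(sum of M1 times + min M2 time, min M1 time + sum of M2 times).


LB1 = sum(M1 times) + min(M2 times) = 51 + 1 = 52
LB2 = min(M1 times) + sum(M2 times) = 4 + 24 = 28
Lower bound = max(LB1, LB2) = max(52, 28) = 52

52


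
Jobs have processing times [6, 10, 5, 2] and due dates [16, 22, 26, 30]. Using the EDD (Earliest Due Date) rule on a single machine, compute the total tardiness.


Sort by due date (EDD order): [(6, 16), (10, 22), (5, 26), (2, 30)]
Compute completion times and tardiness:
  Job 1: p=6, d=16, C=6, tardiness=max(0,6-16)=0
  Job 2: p=10, d=22, C=16, tardiness=max(0,16-22)=0
  Job 3: p=5, d=26, C=21, tardiness=max(0,21-26)=0
  Job 4: p=2, d=30, C=23, tardiness=max(0,23-30)=0
Total tardiness = 0

0


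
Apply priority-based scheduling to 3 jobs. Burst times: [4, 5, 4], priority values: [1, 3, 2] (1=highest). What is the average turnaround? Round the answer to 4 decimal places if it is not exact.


Sort by priority (ascending = highest first):
Order: [(1, 4), (2, 4), (3, 5)]
Completion times:
  Priority 1, burst=4, C=4
  Priority 2, burst=4, C=8
  Priority 3, burst=5, C=13
Average turnaround = 25/3 = 8.3333

8.3333


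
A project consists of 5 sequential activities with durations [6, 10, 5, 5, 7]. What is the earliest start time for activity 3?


Activity 3 starts after activities 1 through 2 complete.
Predecessor durations: [6, 10]
ES = 6 + 10 = 16

16


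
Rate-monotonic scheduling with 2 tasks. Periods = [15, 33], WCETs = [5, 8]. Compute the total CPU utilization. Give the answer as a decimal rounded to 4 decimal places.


Compute individual utilizations (exact fractions):
  Task 1: C/T = 5/15 = 1/3 (approx. 0.3333)
  Task 2: C/T = 8/33 (approx. 0.2424)
Total utilization U = 1/3 + 8/33 = 19/33
Rounded to 4 decimal places: U = 0.5758
RM (Liu & Layland) bound for 2 tasks = 0.828427; compare with U = 19/33 (approx. 0.575758)
U <= bound, so schedulable by RM sufficient condition.

0.5758


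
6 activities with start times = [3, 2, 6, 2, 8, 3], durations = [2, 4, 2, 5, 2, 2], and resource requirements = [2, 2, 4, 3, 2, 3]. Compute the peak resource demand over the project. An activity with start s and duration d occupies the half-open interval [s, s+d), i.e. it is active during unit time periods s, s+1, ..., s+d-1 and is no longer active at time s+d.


Each activity i is active on [start_i, start_i + duration_i).
Compute total resource usage per time slot:
  t=0: active resources = [], total = 0
  t=1: active resources = [], total = 0
  t=2: active resources = [2, 3], total = 5
  t=3: active resources = [2, 2, 3, 3], total = 10
  t=4: active resources = [2, 2, 3, 3], total = 10
  t=5: active resources = [2, 3], total = 5
  t=6: active resources = [4, 3], total = 7
  t=7: active resources = [4], total = 4
  t=8: active resources = [2], total = 2
  t=9: active resources = [2], total = 2
Peak resource demand = 10

10


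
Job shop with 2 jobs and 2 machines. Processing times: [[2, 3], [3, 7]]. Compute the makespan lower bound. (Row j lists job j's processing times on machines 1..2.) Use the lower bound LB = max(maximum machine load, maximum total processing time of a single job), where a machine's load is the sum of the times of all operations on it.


Machine loads:
  Machine 1: 2 + 3 = 5
  Machine 2: 3 + 7 = 10
Max machine load = 10
Job totals:
  Job 1: 5
  Job 2: 10
Max job total = 10
Lower bound = max(10, 10) = 10

10


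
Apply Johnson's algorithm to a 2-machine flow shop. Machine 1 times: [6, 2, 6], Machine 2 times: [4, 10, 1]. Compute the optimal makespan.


Apply Johnson's rule:
  Group 1 (a <= b): [(2, 2, 10)]
  Group 2 (a > b): [(1, 6, 4), (3, 6, 1)]
Optimal job order: [2, 1, 3]
Schedule:
  Job 2: M1 done at 2, M2 done at 12
  Job 1: M1 done at 8, M2 done at 16
  Job 3: M1 done at 14, M2 done at 17
Makespan = 17

17


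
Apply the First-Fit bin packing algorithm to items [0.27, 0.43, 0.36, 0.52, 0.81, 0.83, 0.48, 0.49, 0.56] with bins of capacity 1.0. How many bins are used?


Place items sequentially using First-Fit:
  Item 0.27 -> new Bin 1
  Item 0.43 -> Bin 1 (now 0.7)
  Item 0.36 -> new Bin 2
  Item 0.52 -> Bin 2 (now 0.88)
  Item 0.81 -> new Bin 3
  Item 0.83 -> new Bin 4
  Item 0.48 -> new Bin 5
  Item 0.49 -> Bin 5 (now 0.97)
  Item 0.56 -> new Bin 6
Total bins used = 6

6


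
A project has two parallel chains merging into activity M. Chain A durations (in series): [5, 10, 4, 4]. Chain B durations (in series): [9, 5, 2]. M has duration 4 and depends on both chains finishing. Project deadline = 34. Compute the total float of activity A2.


Forward pass: ES(A2) = sum of predecessors on chain A = 5
EF = ES + duration = 5 + 10 = 15
Backward pass: LF(M) = deadline = 34; LS(M) = 34 - 4 = 30
LF(A2) = LS(M) - sum(successors on chain A) = 30 - 8 = 22
LS = LF - duration = 22 - 10 = 12
Total float = LS - ES = 12 - 5 = 7

7


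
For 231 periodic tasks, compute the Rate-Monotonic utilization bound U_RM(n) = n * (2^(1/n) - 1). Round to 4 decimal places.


Compute 2^(1/231) = 1.0030051436
Subtract 1: 1.0030051436 - 1 = 0.0030051436
Multiply by n: 231 * 0.0030051436 = 0.6941881716
Round to 4 dp: 0.6942

0.6942


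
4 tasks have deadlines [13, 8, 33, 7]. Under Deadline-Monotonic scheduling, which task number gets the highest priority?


Sort tasks by relative deadline (ascending):
  Task 4: deadline = 7
  Task 2: deadline = 8
  Task 1: deadline = 13
  Task 3: deadline = 33
Priority order (highest first): [4, 2, 1, 3]
Highest priority task = 4

4


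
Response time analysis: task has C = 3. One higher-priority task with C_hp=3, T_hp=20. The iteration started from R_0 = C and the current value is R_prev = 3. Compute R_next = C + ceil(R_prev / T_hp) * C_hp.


R_next = C + ceil(R_prev / T_hp) * C_hp
ceil(3 / 20) = ceil(0.15) = 1
Interference = 1 * 3 = 3
R_next = 3 + 3 = 6

6


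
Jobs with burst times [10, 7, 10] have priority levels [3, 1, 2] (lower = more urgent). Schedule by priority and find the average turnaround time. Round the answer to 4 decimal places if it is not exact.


Sort by priority (ascending = highest first):
Order: [(1, 7), (2, 10), (3, 10)]
Completion times:
  Priority 1, burst=7, C=7
  Priority 2, burst=10, C=17
  Priority 3, burst=10, C=27
Average turnaround = 51/3 = 17.0

17.0


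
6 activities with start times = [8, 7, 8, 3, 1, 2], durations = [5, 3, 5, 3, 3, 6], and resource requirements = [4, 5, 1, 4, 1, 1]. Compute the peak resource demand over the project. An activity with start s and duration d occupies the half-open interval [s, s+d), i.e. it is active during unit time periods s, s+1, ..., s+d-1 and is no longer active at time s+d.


Each activity i is active on [start_i, start_i + duration_i).
Compute total resource usage per time slot:
  t=0: active resources = [], total = 0
  t=1: active resources = [1], total = 1
  t=2: active resources = [1, 1], total = 2
  t=3: active resources = [4, 1, 1], total = 6
  t=4: active resources = [4, 1], total = 5
  t=5: active resources = [4, 1], total = 5
  t=6: active resources = [1], total = 1
  t=7: active resources = [5, 1], total = 6
  t=8: active resources = [4, 5, 1], total = 10
  t=9: active resources = [4, 5, 1], total = 10
  t=10: active resources = [4, 1], total = 5
  t=11: active resources = [4, 1], total = 5
  t=12: active resources = [4, 1], total = 5
Peak resource demand = 10

10


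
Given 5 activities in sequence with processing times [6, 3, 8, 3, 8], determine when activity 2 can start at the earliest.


Activity 2 starts after activities 1 through 1 complete.
Predecessor durations: [6]
ES = 6 = 6

6


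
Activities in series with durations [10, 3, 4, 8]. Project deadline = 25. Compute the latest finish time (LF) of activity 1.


LF(activity 1) = deadline - sum of successor durations
Successors: activities 2 through 4 with durations [3, 4, 8]
Sum of successor durations = 15
LF = 25 - 15 = 10

10


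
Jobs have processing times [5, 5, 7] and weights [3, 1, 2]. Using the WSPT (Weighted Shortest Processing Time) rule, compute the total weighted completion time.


Compute p/w ratios and sort ascending (WSPT): [(5, 3), (7, 2), (5, 1)]
Compute weighted completion times:
  Job (p=5,w=3): C=5, w*C=3*5=15
  Job (p=7,w=2): C=12, w*C=2*12=24
  Job (p=5,w=1): C=17, w*C=1*17=17
Total weighted completion time = 56

56


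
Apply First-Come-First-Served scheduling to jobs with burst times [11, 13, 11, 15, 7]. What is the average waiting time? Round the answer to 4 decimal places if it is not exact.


FCFS order (as given): [11, 13, 11, 15, 7]
Waiting times:
  Job 1: wait = 0
  Job 2: wait = 11
  Job 3: wait = 24
  Job 4: wait = 35
  Job 5: wait = 50
Sum of waiting times = 120
Average waiting time = 120/5 = 24.0

24.0


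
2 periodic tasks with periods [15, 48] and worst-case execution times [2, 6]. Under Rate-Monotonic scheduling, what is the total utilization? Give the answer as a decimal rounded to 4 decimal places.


Compute individual utilizations (exact fractions):
  Task 1: C/T = 2/15 (approx. 0.1333)
  Task 2: C/T = 6/48 = 1/8 (approx. 0.125)
Total utilization U = 2/15 + 1/8 = 31/120
Rounded to 4 decimal places: U = 0.2583
RM (Liu & Layland) bound for 2 tasks = 0.828427; compare with U = 31/120 (approx. 0.258333)
U <= bound, so schedulable by RM sufficient condition.

0.2583


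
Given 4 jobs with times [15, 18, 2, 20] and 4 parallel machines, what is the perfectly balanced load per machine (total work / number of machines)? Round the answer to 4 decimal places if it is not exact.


Total processing time = 15 + 18 + 2 + 20 = 55
Number of machines = 4
Ideal balanced load = 55 / 4 = 13.75

13.75


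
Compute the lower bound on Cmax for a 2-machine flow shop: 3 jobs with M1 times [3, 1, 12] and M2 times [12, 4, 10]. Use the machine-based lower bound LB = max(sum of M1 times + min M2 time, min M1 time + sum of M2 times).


LB1 = sum(M1 times) + min(M2 times) = 16 + 4 = 20
LB2 = min(M1 times) + sum(M2 times) = 1 + 26 = 27
Lower bound = max(LB1, LB2) = max(20, 27) = 27

27


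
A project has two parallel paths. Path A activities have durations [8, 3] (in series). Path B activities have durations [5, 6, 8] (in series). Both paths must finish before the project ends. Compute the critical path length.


Path A total = 8 + 3 = 11
Path B total = 5 + 6 + 8 = 19
Critical path = longest path = max(11, 19) = 19

19


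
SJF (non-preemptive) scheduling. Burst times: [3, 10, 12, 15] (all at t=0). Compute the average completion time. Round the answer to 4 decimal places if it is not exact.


SJF order (ascending): [3, 10, 12, 15]
Completion times:
  Job 1: burst=3, C=3
  Job 2: burst=10, C=13
  Job 3: burst=12, C=25
  Job 4: burst=15, C=40
Average completion = 81/4 = 20.25

20.25


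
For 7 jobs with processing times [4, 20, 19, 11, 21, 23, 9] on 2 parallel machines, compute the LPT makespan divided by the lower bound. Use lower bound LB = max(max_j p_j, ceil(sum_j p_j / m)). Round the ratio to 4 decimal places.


LPT order: [23, 21, 20, 19, 11, 9, 4]
Machine loads after assignment: [55, 52]
LPT makespan = 55
Lower bound = max(max_job, ceil(total/2)) = max(23, 54) = 54
Ratio = 55 / 54 = 1.0185

1.0185


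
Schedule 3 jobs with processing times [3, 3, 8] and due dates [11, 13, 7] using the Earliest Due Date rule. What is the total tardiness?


Sort by due date (EDD order): [(8, 7), (3, 11), (3, 13)]
Compute completion times and tardiness:
  Job 1: p=8, d=7, C=8, tardiness=max(0,8-7)=1
  Job 2: p=3, d=11, C=11, tardiness=max(0,11-11)=0
  Job 3: p=3, d=13, C=14, tardiness=max(0,14-13)=1
Total tardiness = 2

2


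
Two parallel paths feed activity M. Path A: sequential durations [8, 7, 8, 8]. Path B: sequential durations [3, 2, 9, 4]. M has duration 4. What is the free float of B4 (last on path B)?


ES(B4) = sum of predecessors on chain B = 14
EF(B4) = ES + duration = 14 + 4 = 18
Successor of B4 is M. ES(M) = max(sum(A), sum(B)) = max(31, 18) = 31
Free float = ES(successor) - EF(current) = 31 - 18 = 13

13


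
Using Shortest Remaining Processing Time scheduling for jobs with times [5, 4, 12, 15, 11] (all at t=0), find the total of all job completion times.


Since all jobs arrive at t=0, SRPT equals SPT ordering.
SPT order: [4, 5, 11, 12, 15]
Completion times:
  Job 1: p=4, C=4
  Job 2: p=5, C=9
  Job 3: p=11, C=20
  Job 4: p=12, C=32
  Job 5: p=15, C=47
Total completion time = 4 + 9 + 20 + 32 + 47 = 112

112


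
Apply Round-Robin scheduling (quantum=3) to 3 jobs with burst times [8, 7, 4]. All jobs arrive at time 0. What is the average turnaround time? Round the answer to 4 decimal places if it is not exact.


Time quantum = 3
Execution trace:
  J1 runs 3 units, time = 3
  J2 runs 3 units, time = 6
  J3 runs 3 units, time = 9
  J1 runs 3 units, time = 12
  J2 runs 3 units, time = 15
  J3 runs 1 units, time = 16
  J1 runs 2 units, time = 18
  J2 runs 1 units, time = 19
Finish times: [18, 19, 16]
Average turnaround = 53/3 = 17.6667

17.6667


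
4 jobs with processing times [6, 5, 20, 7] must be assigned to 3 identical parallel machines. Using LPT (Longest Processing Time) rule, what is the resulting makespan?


Sort jobs in decreasing order (LPT): [20, 7, 6, 5]
Assign each job to the least loaded machine:
  Machine 1: jobs [20], load = 20
  Machine 2: jobs [7], load = 7
  Machine 3: jobs [6, 5], load = 11
Makespan = max load = 20

20


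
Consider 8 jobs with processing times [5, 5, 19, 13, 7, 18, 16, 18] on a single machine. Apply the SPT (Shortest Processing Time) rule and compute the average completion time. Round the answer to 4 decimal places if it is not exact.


Sort jobs by processing time (SPT order): [5, 5, 7, 13, 16, 18, 18, 19]
Compute completion times sequentially:
  Job 1: processing = 5, completes at 5
  Job 2: processing = 5, completes at 10
  Job 3: processing = 7, completes at 17
  Job 4: processing = 13, completes at 30
  Job 5: processing = 16, completes at 46
  Job 6: processing = 18, completes at 64
  Job 7: processing = 18, completes at 82
  Job 8: processing = 19, completes at 101
Sum of completion times = 355
Average completion time = 355/8 = 44.375

44.375


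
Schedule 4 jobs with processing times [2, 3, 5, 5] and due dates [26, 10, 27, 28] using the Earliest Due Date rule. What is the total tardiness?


Sort by due date (EDD order): [(3, 10), (2, 26), (5, 27), (5, 28)]
Compute completion times and tardiness:
  Job 1: p=3, d=10, C=3, tardiness=max(0,3-10)=0
  Job 2: p=2, d=26, C=5, tardiness=max(0,5-26)=0
  Job 3: p=5, d=27, C=10, tardiness=max(0,10-27)=0
  Job 4: p=5, d=28, C=15, tardiness=max(0,15-28)=0
Total tardiness = 0

0


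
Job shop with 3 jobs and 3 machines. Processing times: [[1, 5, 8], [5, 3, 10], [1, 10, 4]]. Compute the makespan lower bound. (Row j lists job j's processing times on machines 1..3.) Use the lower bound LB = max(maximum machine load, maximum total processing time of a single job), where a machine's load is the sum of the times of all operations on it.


Machine loads:
  Machine 1: 1 + 5 + 1 = 7
  Machine 2: 5 + 3 + 10 = 18
  Machine 3: 8 + 10 + 4 = 22
Max machine load = 22
Job totals:
  Job 1: 14
  Job 2: 18
  Job 3: 15
Max job total = 18
Lower bound = max(22, 18) = 22

22


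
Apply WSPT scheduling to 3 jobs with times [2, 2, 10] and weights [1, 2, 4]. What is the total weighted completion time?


Compute p/w ratios and sort ascending (WSPT): [(2, 2), (2, 1), (10, 4)]
Compute weighted completion times:
  Job (p=2,w=2): C=2, w*C=2*2=4
  Job (p=2,w=1): C=4, w*C=1*4=4
  Job (p=10,w=4): C=14, w*C=4*14=56
Total weighted completion time = 64

64


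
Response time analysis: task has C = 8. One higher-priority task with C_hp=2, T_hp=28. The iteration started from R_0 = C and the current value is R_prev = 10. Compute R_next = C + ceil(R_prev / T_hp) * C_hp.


R_next = C + ceil(R_prev / T_hp) * C_hp
ceil(10 / 28) = ceil(0.3571) = 1
Interference = 1 * 2 = 2
R_next = 8 + 2 = 10
R_next = R_prev, so the iteration has converged (response time = 10).

10


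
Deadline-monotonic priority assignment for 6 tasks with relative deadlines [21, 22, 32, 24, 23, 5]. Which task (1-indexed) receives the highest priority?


Sort tasks by relative deadline (ascending):
  Task 6: deadline = 5
  Task 1: deadline = 21
  Task 2: deadline = 22
  Task 5: deadline = 23
  Task 4: deadline = 24
  Task 3: deadline = 32
Priority order (highest first): [6, 1, 2, 5, 4, 3]
Highest priority task = 6

6


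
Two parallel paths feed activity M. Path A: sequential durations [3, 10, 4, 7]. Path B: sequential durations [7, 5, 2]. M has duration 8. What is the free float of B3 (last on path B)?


ES(B3) = sum of predecessors on chain B = 12
EF(B3) = ES + duration = 12 + 2 = 14
Successor of B3 is M. ES(M) = max(sum(A), sum(B)) = max(24, 14) = 24
Free float = ES(successor) - EF(current) = 24 - 14 = 10

10


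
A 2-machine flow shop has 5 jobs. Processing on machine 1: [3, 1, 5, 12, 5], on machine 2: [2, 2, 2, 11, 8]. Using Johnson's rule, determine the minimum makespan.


Apply Johnson's rule:
  Group 1 (a <= b): [(2, 1, 2), (5, 5, 8)]
  Group 2 (a > b): [(4, 12, 11), (1, 3, 2), (3, 5, 2)]
Optimal job order: [2, 5, 4, 1, 3]
Schedule:
  Job 2: M1 done at 1, M2 done at 3
  Job 5: M1 done at 6, M2 done at 14
  Job 4: M1 done at 18, M2 done at 29
  Job 1: M1 done at 21, M2 done at 31
  Job 3: M1 done at 26, M2 done at 33
Makespan = 33

33


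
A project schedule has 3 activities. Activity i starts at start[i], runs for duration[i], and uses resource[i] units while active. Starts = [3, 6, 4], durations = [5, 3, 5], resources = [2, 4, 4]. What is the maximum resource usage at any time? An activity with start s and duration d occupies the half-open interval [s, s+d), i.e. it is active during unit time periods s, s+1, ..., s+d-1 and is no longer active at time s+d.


Each activity i is active on [start_i, start_i + duration_i).
Compute total resource usage per time slot:
  t=0: active resources = [], total = 0
  t=1: active resources = [], total = 0
  t=2: active resources = [], total = 0
  t=3: active resources = [2], total = 2
  t=4: active resources = [2, 4], total = 6
  t=5: active resources = [2, 4], total = 6
  t=6: active resources = [2, 4, 4], total = 10
  t=7: active resources = [2, 4, 4], total = 10
  t=8: active resources = [4, 4], total = 8
Peak resource demand = 10

10


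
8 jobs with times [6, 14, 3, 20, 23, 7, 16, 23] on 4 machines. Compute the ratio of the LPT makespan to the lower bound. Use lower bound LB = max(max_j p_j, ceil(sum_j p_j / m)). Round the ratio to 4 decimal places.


LPT order: [23, 23, 20, 16, 14, 7, 6, 3]
Machine loads after assignment: [29, 26, 27, 30]
LPT makespan = 30
Lower bound = max(max_job, ceil(total/4)) = max(23, 28) = 28
Ratio = 30 / 28 = 1.0714

1.0714


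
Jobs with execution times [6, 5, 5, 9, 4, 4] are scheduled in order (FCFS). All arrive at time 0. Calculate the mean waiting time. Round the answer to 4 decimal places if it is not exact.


FCFS order (as given): [6, 5, 5, 9, 4, 4]
Waiting times:
  Job 1: wait = 0
  Job 2: wait = 6
  Job 3: wait = 11
  Job 4: wait = 16
  Job 5: wait = 25
  Job 6: wait = 29
Sum of waiting times = 87
Average waiting time = 87/6 = 14.5

14.5


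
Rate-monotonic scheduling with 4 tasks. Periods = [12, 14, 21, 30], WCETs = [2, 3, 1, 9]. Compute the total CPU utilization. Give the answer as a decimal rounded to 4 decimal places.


Compute individual utilizations (exact fractions):
  Task 1: C/T = 2/12 = 1/6 (approx. 0.1667)
  Task 2: C/T = 3/14 (approx. 0.2143)
  Task 3: C/T = 1/21 (approx. 0.0476)
  Task 4: C/T = 9/30 = 3/10 (approx. 0.3)
Total utilization U = 1/6 + 3/14 + 1/21 + 3/10 = 51/70
Rounded to 4 decimal places: U = 0.7286
RM (Liu & Layland) bound for 4 tasks = 0.756828; compare with U = 51/70 (approx. 0.728571)
U <= bound, so schedulable by RM sufficient condition.

0.7286


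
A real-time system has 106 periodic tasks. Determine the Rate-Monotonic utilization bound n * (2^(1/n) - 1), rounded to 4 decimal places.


Compute 2^(1/106) = 1.0065605511
Subtract 1: 1.0065605511 - 1 = 0.0065605511
Multiply by n: 106 * 0.0065605511 = 0.6954184166
Round to 4 dp: 0.6954

0.6954


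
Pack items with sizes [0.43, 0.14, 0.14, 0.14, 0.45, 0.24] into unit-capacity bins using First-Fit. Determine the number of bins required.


Place items sequentially using First-Fit:
  Item 0.43 -> new Bin 1
  Item 0.14 -> Bin 1 (now 0.57)
  Item 0.14 -> Bin 1 (now 0.71)
  Item 0.14 -> Bin 1 (now 0.85)
  Item 0.45 -> new Bin 2
  Item 0.24 -> Bin 2 (now 0.69)
Total bins used = 2

2


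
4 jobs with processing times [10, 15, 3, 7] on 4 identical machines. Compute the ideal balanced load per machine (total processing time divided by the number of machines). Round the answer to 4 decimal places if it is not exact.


Total processing time = 10 + 15 + 3 + 7 = 35
Number of machines = 4
Ideal balanced load = 35 / 4 = 8.75

8.75


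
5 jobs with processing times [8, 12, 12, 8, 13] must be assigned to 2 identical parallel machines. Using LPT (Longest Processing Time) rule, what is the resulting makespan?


Sort jobs in decreasing order (LPT): [13, 12, 12, 8, 8]
Assign each job to the least loaded machine:
  Machine 1: jobs [13, 8, 8], load = 29
  Machine 2: jobs [12, 12], load = 24
Makespan = max load = 29

29


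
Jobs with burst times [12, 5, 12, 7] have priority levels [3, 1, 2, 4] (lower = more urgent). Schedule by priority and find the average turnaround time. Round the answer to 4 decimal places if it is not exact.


Sort by priority (ascending = highest first):
Order: [(1, 5), (2, 12), (3, 12), (4, 7)]
Completion times:
  Priority 1, burst=5, C=5
  Priority 2, burst=12, C=17
  Priority 3, burst=12, C=29
  Priority 4, burst=7, C=36
Average turnaround = 87/4 = 21.75

21.75


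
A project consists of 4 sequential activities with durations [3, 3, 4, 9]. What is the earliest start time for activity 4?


Activity 4 starts after activities 1 through 3 complete.
Predecessor durations: [3, 3, 4]
ES = 3 + 3 + 4 = 10

10


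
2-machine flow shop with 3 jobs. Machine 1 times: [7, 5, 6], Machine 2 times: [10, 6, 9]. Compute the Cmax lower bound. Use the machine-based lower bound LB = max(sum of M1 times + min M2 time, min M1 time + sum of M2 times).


LB1 = sum(M1 times) + min(M2 times) = 18 + 6 = 24
LB2 = min(M1 times) + sum(M2 times) = 5 + 25 = 30
Lower bound = max(LB1, LB2) = max(24, 30) = 30

30


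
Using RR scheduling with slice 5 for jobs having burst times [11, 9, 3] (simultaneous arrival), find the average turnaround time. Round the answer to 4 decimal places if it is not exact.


Time quantum = 5
Execution trace:
  J1 runs 5 units, time = 5
  J2 runs 5 units, time = 10
  J3 runs 3 units, time = 13
  J1 runs 5 units, time = 18
  J2 runs 4 units, time = 22
  J1 runs 1 units, time = 23
Finish times: [23, 22, 13]
Average turnaround = 58/3 = 19.3333

19.3333


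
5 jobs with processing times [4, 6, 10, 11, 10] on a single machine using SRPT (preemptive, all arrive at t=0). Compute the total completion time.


Since all jobs arrive at t=0, SRPT equals SPT ordering.
SPT order: [4, 6, 10, 10, 11]
Completion times:
  Job 1: p=4, C=4
  Job 2: p=6, C=10
  Job 3: p=10, C=20
  Job 4: p=10, C=30
  Job 5: p=11, C=41
Total completion time = 4 + 10 + 20 + 30 + 41 = 105

105


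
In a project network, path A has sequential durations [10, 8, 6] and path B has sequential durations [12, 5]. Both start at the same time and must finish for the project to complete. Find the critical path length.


Path A total = 10 + 8 + 6 = 24
Path B total = 12 + 5 = 17
Critical path = longest path = max(24, 17) = 24

24


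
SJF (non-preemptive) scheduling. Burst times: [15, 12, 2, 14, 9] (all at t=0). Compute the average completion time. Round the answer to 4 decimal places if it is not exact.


SJF order (ascending): [2, 9, 12, 14, 15]
Completion times:
  Job 1: burst=2, C=2
  Job 2: burst=9, C=11
  Job 3: burst=12, C=23
  Job 4: burst=14, C=37
  Job 5: burst=15, C=52
Average completion = 125/5 = 25.0

25.0


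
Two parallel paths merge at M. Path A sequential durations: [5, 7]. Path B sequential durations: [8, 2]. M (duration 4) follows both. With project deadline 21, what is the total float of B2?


Forward pass: ES(B2) = sum of predecessors on chain B = 8
EF = ES + duration = 8 + 2 = 10
Backward pass: LF(M) = deadline = 21; LS(M) = 21 - 4 = 17
LF(B2) = LS(M) - sum(successors on chain B) = 17 - 0 = 17
LS = LF - duration = 17 - 2 = 15
Total float = LS - ES = 15 - 8 = 7

7


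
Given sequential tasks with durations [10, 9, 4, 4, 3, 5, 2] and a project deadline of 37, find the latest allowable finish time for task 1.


LF(activity 1) = deadline - sum of successor durations
Successors: activities 2 through 7 with durations [9, 4, 4, 3, 5, 2]
Sum of successor durations = 27
LF = 37 - 27 = 10

10


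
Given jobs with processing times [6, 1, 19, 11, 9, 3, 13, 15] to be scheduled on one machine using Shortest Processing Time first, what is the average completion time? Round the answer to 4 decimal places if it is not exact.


Sort jobs by processing time (SPT order): [1, 3, 6, 9, 11, 13, 15, 19]
Compute completion times sequentially:
  Job 1: processing = 1, completes at 1
  Job 2: processing = 3, completes at 4
  Job 3: processing = 6, completes at 10
  Job 4: processing = 9, completes at 19
  Job 5: processing = 11, completes at 30
  Job 6: processing = 13, completes at 43
  Job 7: processing = 15, completes at 58
  Job 8: processing = 19, completes at 77
Sum of completion times = 242
Average completion time = 242/8 = 30.25

30.25


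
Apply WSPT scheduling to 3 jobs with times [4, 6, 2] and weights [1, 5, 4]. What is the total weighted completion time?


Compute p/w ratios and sort ascending (WSPT): [(2, 4), (6, 5), (4, 1)]
Compute weighted completion times:
  Job (p=2,w=4): C=2, w*C=4*2=8
  Job (p=6,w=5): C=8, w*C=5*8=40
  Job (p=4,w=1): C=12, w*C=1*12=12
Total weighted completion time = 60

60


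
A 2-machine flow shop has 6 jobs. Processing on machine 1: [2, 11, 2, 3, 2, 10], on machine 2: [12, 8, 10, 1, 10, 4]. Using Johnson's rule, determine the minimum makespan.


Apply Johnson's rule:
  Group 1 (a <= b): [(1, 2, 12), (3, 2, 10), (5, 2, 10)]
  Group 2 (a > b): [(2, 11, 8), (6, 10, 4), (4, 3, 1)]
Optimal job order: [1, 3, 5, 2, 6, 4]
Schedule:
  Job 1: M1 done at 2, M2 done at 14
  Job 3: M1 done at 4, M2 done at 24
  Job 5: M1 done at 6, M2 done at 34
  Job 2: M1 done at 17, M2 done at 42
  Job 6: M1 done at 27, M2 done at 46
  Job 4: M1 done at 30, M2 done at 47
Makespan = 47

47


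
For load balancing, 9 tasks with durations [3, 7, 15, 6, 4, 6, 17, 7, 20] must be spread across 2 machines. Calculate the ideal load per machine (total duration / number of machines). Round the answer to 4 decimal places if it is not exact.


Total processing time = 3 + 7 + 15 + 6 + 4 + 6 + 17 + 7 + 20 = 85
Number of machines = 2
Ideal balanced load = 85 / 2 = 42.5

42.5


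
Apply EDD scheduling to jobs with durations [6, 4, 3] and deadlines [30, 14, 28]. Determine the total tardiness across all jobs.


Sort by due date (EDD order): [(4, 14), (3, 28), (6, 30)]
Compute completion times and tardiness:
  Job 1: p=4, d=14, C=4, tardiness=max(0,4-14)=0
  Job 2: p=3, d=28, C=7, tardiness=max(0,7-28)=0
  Job 3: p=6, d=30, C=13, tardiness=max(0,13-30)=0
Total tardiness = 0

0


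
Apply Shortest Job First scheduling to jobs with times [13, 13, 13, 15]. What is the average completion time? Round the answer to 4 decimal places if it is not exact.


SJF order (ascending): [13, 13, 13, 15]
Completion times:
  Job 1: burst=13, C=13
  Job 2: burst=13, C=26
  Job 3: burst=13, C=39
  Job 4: burst=15, C=54
Average completion = 132/4 = 33.0

33.0


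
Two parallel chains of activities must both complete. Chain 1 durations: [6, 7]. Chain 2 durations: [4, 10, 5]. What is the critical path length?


Path A total = 6 + 7 = 13
Path B total = 4 + 10 + 5 = 19
Critical path = longest path = max(13, 19) = 19

19


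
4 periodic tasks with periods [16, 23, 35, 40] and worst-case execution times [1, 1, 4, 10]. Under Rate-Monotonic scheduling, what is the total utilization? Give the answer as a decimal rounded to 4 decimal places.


Compute individual utilizations (exact fractions):
  Task 1: C/T = 1/16 (approx. 0.0625)
  Task 2: C/T = 1/23 (approx. 0.0435)
  Task 3: C/T = 4/35 (approx. 0.1143)
  Task 4: C/T = 10/40 = 1/4 (approx. 0.25)
Total utilization U = 1/16 + 1/23 + 4/35 + 1/4 = 6057/12880
Rounded to 4 decimal places: U = 0.4703
RM (Liu & Layland) bound for 4 tasks = 0.756828; compare with U = 6057/12880 (approx. 0.470264)
U <= bound, so schedulable by RM sufficient condition.

0.4703


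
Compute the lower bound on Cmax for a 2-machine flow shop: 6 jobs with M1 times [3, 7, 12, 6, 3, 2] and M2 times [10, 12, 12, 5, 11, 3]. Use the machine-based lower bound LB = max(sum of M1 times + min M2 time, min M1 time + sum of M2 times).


LB1 = sum(M1 times) + min(M2 times) = 33 + 3 = 36
LB2 = min(M1 times) + sum(M2 times) = 2 + 53 = 55
Lower bound = max(LB1, LB2) = max(36, 55) = 55

55


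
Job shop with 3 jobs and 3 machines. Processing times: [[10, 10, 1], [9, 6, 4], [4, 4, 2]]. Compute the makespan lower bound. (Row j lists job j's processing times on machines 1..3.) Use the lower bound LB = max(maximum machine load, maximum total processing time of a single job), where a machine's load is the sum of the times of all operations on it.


Machine loads:
  Machine 1: 10 + 9 + 4 = 23
  Machine 2: 10 + 6 + 4 = 20
  Machine 3: 1 + 4 + 2 = 7
Max machine load = 23
Job totals:
  Job 1: 21
  Job 2: 19
  Job 3: 10
Max job total = 21
Lower bound = max(23, 21) = 23

23


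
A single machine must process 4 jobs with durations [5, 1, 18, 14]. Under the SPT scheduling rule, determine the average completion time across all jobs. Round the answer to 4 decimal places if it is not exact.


Sort jobs by processing time (SPT order): [1, 5, 14, 18]
Compute completion times sequentially:
  Job 1: processing = 1, completes at 1
  Job 2: processing = 5, completes at 6
  Job 3: processing = 14, completes at 20
  Job 4: processing = 18, completes at 38
Sum of completion times = 65
Average completion time = 65/4 = 16.25

16.25


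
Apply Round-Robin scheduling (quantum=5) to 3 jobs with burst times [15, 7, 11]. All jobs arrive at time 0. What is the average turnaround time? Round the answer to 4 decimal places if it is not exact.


Time quantum = 5
Execution trace:
  J1 runs 5 units, time = 5
  J2 runs 5 units, time = 10
  J3 runs 5 units, time = 15
  J1 runs 5 units, time = 20
  J2 runs 2 units, time = 22
  J3 runs 5 units, time = 27
  J1 runs 5 units, time = 32
  J3 runs 1 units, time = 33
Finish times: [32, 22, 33]
Average turnaround = 87/3 = 29.0

29.0


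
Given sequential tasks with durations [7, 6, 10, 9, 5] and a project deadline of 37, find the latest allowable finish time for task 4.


LF(activity 4) = deadline - sum of successor durations
Successors: activities 5 through 5 with durations [5]
Sum of successor durations = 5
LF = 37 - 5 = 32

32


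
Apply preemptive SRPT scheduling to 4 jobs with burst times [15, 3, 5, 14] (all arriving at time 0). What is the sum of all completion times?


Since all jobs arrive at t=0, SRPT equals SPT ordering.
SPT order: [3, 5, 14, 15]
Completion times:
  Job 1: p=3, C=3
  Job 2: p=5, C=8
  Job 3: p=14, C=22
  Job 4: p=15, C=37
Total completion time = 3 + 8 + 22 + 37 = 70

70


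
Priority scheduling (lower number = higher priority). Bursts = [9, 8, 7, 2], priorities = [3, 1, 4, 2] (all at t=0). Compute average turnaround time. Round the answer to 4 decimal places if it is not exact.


Sort by priority (ascending = highest first):
Order: [(1, 8), (2, 2), (3, 9), (4, 7)]
Completion times:
  Priority 1, burst=8, C=8
  Priority 2, burst=2, C=10
  Priority 3, burst=9, C=19
  Priority 4, burst=7, C=26
Average turnaround = 63/4 = 15.75

15.75


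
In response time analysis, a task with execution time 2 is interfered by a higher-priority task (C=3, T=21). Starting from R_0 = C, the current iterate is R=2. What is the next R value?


R_next = C + ceil(R_prev / T_hp) * C_hp
ceil(2 / 21) = ceil(0.0952) = 1
Interference = 1 * 3 = 3
R_next = 2 + 3 = 5

5


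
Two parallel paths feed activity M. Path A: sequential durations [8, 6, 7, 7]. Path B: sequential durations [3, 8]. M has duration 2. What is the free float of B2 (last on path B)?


ES(B2) = sum of predecessors on chain B = 3
EF(B2) = ES + duration = 3 + 8 = 11
Successor of B2 is M. ES(M) = max(sum(A), sum(B)) = max(28, 11) = 28
Free float = ES(successor) - EF(current) = 28 - 11 = 17

17


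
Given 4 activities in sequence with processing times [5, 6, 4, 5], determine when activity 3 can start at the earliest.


Activity 3 starts after activities 1 through 2 complete.
Predecessor durations: [5, 6]
ES = 5 + 6 = 11

11


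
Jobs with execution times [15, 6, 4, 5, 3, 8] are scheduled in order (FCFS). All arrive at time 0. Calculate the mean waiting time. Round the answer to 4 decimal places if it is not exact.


FCFS order (as given): [15, 6, 4, 5, 3, 8]
Waiting times:
  Job 1: wait = 0
  Job 2: wait = 15
  Job 3: wait = 21
  Job 4: wait = 25
  Job 5: wait = 30
  Job 6: wait = 33
Sum of waiting times = 124
Average waiting time = 124/6 = 20.6667

20.6667


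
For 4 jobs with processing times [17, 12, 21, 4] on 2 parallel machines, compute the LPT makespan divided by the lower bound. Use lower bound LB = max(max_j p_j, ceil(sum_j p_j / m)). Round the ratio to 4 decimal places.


LPT order: [21, 17, 12, 4]
Machine loads after assignment: [25, 29]
LPT makespan = 29
Lower bound = max(max_job, ceil(total/2)) = max(21, 27) = 27
Ratio = 29 / 27 = 1.0741

1.0741


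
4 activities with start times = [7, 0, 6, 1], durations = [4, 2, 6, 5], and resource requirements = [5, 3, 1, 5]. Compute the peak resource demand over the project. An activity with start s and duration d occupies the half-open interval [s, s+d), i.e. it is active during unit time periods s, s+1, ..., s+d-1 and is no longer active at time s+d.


Each activity i is active on [start_i, start_i + duration_i).
Compute total resource usage per time slot:
  t=0: active resources = [3], total = 3
  t=1: active resources = [3, 5], total = 8
  t=2: active resources = [5], total = 5
  t=3: active resources = [5], total = 5
  t=4: active resources = [5], total = 5
  t=5: active resources = [5], total = 5
  t=6: active resources = [1], total = 1
  t=7: active resources = [5, 1], total = 6
  t=8: active resources = [5, 1], total = 6
  t=9: active resources = [5, 1], total = 6
  t=10: active resources = [5, 1], total = 6
  t=11: active resources = [1], total = 1
Peak resource demand = 8

8


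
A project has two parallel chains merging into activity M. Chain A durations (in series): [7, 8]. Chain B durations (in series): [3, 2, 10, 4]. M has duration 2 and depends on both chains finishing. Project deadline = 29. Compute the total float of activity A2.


Forward pass: ES(A2) = sum of predecessors on chain A = 7
EF = ES + duration = 7 + 8 = 15
Backward pass: LF(M) = deadline = 29; LS(M) = 29 - 2 = 27
LF(A2) = LS(M) - sum(successors on chain A) = 27 - 0 = 27
LS = LF - duration = 27 - 8 = 19
Total float = LS - ES = 19 - 7 = 12

12


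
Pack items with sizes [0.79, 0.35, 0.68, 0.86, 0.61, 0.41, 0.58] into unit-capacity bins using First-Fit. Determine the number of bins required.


Place items sequentially using First-Fit:
  Item 0.79 -> new Bin 1
  Item 0.35 -> new Bin 2
  Item 0.68 -> new Bin 3
  Item 0.86 -> new Bin 4
  Item 0.61 -> Bin 2 (now 0.96)
  Item 0.41 -> new Bin 5
  Item 0.58 -> Bin 5 (now 0.99)
Total bins used = 5

5


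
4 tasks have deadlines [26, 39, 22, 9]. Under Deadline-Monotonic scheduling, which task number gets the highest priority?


Sort tasks by relative deadline (ascending):
  Task 4: deadline = 9
  Task 3: deadline = 22
  Task 1: deadline = 26
  Task 2: deadline = 39
Priority order (highest first): [4, 3, 1, 2]
Highest priority task = 4

4


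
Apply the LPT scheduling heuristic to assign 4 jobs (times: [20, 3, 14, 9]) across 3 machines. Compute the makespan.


Sort jobs in decreasing order (LPT): [20, 14, 9, 3]
Assign each job to the least loaded machine:
  Machine 1: jobs [20], load = 20
  Machine 2: jobs [14], load = 14
  Machine 3: jobs [9, 3], load = 12
Makespan = max load = 20

20


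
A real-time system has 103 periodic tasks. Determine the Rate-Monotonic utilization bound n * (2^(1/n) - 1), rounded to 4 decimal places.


Compute 2^(1/103) = 1.0067522788
Subtract 1: 1.0067522788 - 1 = 0.0067522788
Multiply by n: 103 * 0.0067522788 = 0.6954847164
Round to 4 dp: 0.6955

0.6955


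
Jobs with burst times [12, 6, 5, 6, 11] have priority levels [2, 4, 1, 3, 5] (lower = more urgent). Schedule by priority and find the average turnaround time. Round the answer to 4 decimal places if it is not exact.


Sort by priority (ascending = highest first):
Order: [(1, 5), (2, 12), (3, 6), (4, 6), (5, 11)]
Completion times:
  Priority 1, burst=5, C=5
  Priority 2, burst=12, C=17
  Priority 3, burst=6, C=23
  Priority 4, burst=6, C=29
  Priority 5, burst=11, C=40
Average turnaround = 114/5 = 22.8

22.8


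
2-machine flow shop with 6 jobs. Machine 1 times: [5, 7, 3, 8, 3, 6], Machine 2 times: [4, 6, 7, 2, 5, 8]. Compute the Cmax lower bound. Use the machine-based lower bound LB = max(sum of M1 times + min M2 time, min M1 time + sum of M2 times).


LB1 = sum(M1 times) + min(M2 times) = 32 + 2 = 34
LB2 = min(M1 times) + sum(M2 times) = 3 + 32 = 35
Lower bound = max(LB1, LB2) = max(34, 35) = 35

35
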